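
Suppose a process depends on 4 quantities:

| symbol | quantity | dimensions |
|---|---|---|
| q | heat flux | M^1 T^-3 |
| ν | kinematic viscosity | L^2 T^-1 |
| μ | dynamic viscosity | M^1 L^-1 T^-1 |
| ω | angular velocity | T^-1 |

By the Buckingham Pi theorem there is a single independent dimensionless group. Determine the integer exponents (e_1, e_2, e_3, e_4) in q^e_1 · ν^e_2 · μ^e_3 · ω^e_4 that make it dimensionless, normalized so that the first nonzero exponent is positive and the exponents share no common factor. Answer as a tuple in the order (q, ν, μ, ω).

(2, -1, -2, -3)

M: e_1·(1) + e_2·(0) + e_3·(1) + e_4·(0) = 0
L: e_1·(0) + e_2·(2) + e_3·(-1) + e_4·(0) = 0
T: e_1·(-3) + e_2·(-1) + e_3·(-1) + e_4·(-1) = 0
Solving this homogeneous linear system for the smallest-integer solution (first nonzero entry positive) gives (2, -1, -2, -3).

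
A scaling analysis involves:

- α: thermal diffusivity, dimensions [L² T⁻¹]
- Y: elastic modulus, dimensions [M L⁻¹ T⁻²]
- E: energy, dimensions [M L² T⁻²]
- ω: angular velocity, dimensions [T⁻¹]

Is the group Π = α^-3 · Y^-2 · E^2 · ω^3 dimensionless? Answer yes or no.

yes

Sum the exponent of each base dimension across the product:
  M: −3·[α]_M − 2·[Y]_M + 2·[E]_M + 3·[ω]_M = −3·(0) − 2·(1) + 2·(1) + 3·(0) = 0
  L: −3·[α]_L − 2·[Y]_L + 2·[E]_L + 3·[ω]_L = −3·(2) − 2·(-1) + 2·(2) + 3·(0) = 0
  T: −3·[α]_T − 2·[Y]_T + 2·[E]_T + 3·[ω]_T = −3·(-1) − 2·(-2) + 2·(-2) + 3·(-1) = 0
  Θ: −3·[α]_Θ − 2·[Y]_Θ + 2·[E]_Θ + 3·[ω]_Θ = −3·(0) − 2·(0) + 2·(0) + 3·(0) = 0
All base exponents vanish — dimensionless.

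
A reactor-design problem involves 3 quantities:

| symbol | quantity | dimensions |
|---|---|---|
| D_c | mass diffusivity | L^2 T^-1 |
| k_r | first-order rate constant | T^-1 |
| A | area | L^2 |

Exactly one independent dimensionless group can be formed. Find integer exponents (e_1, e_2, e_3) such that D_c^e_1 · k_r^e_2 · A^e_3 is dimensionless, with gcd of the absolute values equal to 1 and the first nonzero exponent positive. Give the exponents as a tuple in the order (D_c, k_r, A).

L: e_1·(2) + e_2·(0) + e_3·(2) = 0
T: e_1·(-1) + e_2·(-1) + e_3·(0) = 0
Solving this homogeneous linear system for the smallest-integer solution (first nonzero entry positive) gives (1, -1, -1).

(1, -1, -1)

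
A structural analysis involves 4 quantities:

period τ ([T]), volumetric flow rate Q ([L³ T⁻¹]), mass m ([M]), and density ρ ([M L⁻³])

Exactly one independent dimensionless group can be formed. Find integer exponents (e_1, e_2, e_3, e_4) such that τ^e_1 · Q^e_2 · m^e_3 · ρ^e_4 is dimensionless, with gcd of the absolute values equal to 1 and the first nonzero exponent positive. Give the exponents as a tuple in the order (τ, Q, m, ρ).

(1, 1, -1, 1)

M: e_1·(0) + e_2·(0) + e_3·(1) + e_4·(1) = 0
L: e_1·(0) + e_2·(3) + e_3·(0) + e_4·(-3) = 0
T: e_1·(1) + e_2·(-1) + e_3·(0) + e_4·(0) = 0
Solving this homogeneous linear system for the smallest-integer solution (first nonzero entry positive) gives (1, 1, -1, 1).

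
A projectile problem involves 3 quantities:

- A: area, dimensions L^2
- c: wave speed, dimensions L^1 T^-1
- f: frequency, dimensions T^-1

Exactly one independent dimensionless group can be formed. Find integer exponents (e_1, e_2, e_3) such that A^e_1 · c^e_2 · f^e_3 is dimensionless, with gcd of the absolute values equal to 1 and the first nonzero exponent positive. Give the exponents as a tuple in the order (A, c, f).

L: e_1·(2) + e_2·(1) + e_3·(0) = 0
T: e_1·(0) + e_2·(-1) + e_3·(-1) = 0
Solving this homogeneous linear system for the smallest-integer solution (first nonzero entry positive) gives (1, -2, 2).

(1, -2, 2)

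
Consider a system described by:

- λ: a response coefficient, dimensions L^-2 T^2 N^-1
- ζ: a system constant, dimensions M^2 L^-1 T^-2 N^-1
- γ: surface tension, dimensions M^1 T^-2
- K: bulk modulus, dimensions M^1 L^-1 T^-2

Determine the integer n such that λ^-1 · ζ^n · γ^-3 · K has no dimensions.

1

Balance the M exponent: (2)·n from ζ, plus −(0) − 3·(1) + (1) = -2 from the rest, must sum to zero.
2n − 2 = 0, so n = 1.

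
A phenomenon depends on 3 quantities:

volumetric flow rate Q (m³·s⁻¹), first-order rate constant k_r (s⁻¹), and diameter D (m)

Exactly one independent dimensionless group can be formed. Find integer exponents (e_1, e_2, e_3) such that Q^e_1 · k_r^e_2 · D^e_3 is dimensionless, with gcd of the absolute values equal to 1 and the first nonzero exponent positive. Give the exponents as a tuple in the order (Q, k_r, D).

(1, -1, -3)

L: e_1·(3) + e_2·(0) + e_3·(1) = 0
T: e_1·(-1) + e_2·(-1) + e_3·(0) = 0
Solving this homogeneous linear system for the smallest-integer solution (first nonzero entry positive) gives (1, -1, -3).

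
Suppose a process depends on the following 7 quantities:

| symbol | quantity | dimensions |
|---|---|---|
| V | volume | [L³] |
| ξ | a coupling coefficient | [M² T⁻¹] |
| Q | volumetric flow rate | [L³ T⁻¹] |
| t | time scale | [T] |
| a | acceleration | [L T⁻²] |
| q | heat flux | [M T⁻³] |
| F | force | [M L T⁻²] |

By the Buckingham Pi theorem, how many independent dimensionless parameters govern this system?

4

There are 7 variables and 3 base dimensions (M, L, T).
The dimension matrix has rank 3.
Independent dimensionless groups: 7 − 3 = 4.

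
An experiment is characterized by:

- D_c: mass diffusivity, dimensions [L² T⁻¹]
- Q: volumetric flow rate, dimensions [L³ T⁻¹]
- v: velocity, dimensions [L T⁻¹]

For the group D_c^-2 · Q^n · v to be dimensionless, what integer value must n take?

1

Balance the L exponent: (3)·n from Q, plus −2·(2) + (1) = -3 from the rest, must sum to zero.
3n − 3 = 0, so n = 1.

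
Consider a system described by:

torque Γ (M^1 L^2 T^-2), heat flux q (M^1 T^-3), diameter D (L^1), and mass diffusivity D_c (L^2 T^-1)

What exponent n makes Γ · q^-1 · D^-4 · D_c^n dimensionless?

1

Balance the L exponent: (2)·n from D_c, plus (2) − (0) − 4·(1) = -2 from the rest, must sum to zero.
2n − 2 = 0, so n = 1.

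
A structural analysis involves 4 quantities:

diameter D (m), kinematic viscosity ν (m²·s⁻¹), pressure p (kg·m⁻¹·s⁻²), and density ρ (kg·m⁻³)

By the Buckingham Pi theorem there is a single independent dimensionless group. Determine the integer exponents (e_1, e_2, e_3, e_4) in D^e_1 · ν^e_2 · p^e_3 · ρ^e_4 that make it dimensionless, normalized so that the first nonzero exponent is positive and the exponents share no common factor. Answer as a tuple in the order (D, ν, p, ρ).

M: e_1·(0) + e_2·(0) + e_3·(1) + e_4·(1) = 0
L: e_1·(1) + e_2·(2) + e_3·(-1) + e_4·(-3) = 0
T: e_1·(0) + e_2·(-1) + e_3·(-2) + e_4·(0) = 0
Solving this homogeneous linear system for the smallest-integer solution (first nonzero entry positive) gives (2, -2, 1, -1).

(2, -2, 1, -1)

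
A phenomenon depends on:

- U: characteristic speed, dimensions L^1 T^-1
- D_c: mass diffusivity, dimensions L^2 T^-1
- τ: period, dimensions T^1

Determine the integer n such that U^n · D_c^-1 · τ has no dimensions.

Balance the L exponent: (1)·n from U, plus −(2) + (0) = -2 from the rest, must sum to zero.
n − 2 = 0, so n = 2.

2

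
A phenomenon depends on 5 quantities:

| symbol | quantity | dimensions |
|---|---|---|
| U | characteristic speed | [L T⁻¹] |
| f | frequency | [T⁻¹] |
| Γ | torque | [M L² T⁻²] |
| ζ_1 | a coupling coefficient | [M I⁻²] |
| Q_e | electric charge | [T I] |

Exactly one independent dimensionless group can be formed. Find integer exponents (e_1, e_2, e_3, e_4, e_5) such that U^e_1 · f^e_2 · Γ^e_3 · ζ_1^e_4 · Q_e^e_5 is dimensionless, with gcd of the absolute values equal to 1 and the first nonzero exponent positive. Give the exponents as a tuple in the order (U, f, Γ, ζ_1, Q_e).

(2, 2, -1, 1, 2)

M: e_1·(0) + e_2·(0) + e_3·(1) + e_4·(1) + e_5·(0) = 0
L: e_1·(1) + e_2·(0) + e_3·(2) + e_4·(0) + e_5·(0) = 0
T: e_1·(-1) + e_2·(-1) + e_3·(-2) + e_4·(0) + e_5·(1) = 0
I: e_1·(0) + e_2·(0) + e_3·(0) + e_4·(-2) + e_5·(1) = 0
Solving this homogeneous linear system for the smallest-integer solution (first nonzero entry positive) gives (2, 2, -1, 1, 2).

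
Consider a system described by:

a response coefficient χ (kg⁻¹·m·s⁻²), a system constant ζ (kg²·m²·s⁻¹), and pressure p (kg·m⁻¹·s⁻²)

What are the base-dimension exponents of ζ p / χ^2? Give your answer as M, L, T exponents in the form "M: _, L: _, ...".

Collect each base-dimension exponent across the product:
  M: −2·(-1) + (2) + (1) = 5
  L: −2·(1) + (2) + (-1) = -1
  T: −2·(-2) + (-1) + (-2) = 1
So the dimensions are [M⁵ L⁻¹ T].

M: 5, L: -1, T: 1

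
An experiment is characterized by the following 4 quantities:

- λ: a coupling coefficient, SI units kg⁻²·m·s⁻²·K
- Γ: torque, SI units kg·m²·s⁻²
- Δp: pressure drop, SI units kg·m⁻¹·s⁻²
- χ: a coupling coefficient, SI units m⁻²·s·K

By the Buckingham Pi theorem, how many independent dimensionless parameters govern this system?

There are 4 variables and 4 base dimensions (M, L, T, Θ).
The dimension matrix has rank 4.
Independent dimensionless groups: 4 − 4 = 0.

0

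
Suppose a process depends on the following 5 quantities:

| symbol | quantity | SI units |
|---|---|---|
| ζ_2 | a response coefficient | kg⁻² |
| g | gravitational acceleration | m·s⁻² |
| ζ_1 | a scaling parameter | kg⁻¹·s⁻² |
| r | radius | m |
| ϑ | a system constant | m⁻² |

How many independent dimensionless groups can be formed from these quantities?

2

There are 5 variables and 3 base dimensions (M, L, T).
The dimension matrix has rank 3.
Independent dimensionless groups: 5 − 3 = 2.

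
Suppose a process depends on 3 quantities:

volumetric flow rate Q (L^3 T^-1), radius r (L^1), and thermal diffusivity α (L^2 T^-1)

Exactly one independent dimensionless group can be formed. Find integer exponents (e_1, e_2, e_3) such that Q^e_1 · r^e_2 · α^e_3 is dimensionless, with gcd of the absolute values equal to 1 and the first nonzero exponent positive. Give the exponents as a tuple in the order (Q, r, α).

(1, -1, -1)

L: e_1·(3) + e_2·(1) + e_3·(2) = 0
T: e_1·(-1) + e_2·(0) + e_3·(-1) = 0
Solving this homogeneous linear system for the smallest-integer solution (first nonzero entry positive) gives (1, -1, -1).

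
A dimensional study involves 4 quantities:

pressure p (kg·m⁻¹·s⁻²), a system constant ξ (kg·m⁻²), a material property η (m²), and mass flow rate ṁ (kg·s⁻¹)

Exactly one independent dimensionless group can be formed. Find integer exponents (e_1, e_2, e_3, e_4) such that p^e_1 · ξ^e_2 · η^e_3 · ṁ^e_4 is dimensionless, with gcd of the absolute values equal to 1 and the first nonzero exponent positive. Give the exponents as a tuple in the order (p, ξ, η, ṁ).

(2, 2, 3, -4)

M: e_1·(1) + e_2·(1) + e_3·(0) + e_4·(1) = 0
L: e_1·(-1) + e_2·(-2) + e_3·(2) + e_4·(0) = 0
T: e_1·(-2) + e_2·(0) + e_3·(0) + e_4·(-1) = 0
Solving this homogeneous linear system for the smallest-integer solution (first nonzero entry positive) gives (2, 2, 3, -4).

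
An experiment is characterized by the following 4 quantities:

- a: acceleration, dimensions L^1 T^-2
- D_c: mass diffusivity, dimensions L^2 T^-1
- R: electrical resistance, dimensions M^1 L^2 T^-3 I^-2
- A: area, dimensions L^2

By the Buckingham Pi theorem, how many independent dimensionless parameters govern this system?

1

There are 4 variables and 4 base dimensions (M, L, T, I).
The dimension matrix has rank 3 (less than 4: the dimension vectors are linearly dependent).
Independent dimensionless groups: 4 − 3 = 1.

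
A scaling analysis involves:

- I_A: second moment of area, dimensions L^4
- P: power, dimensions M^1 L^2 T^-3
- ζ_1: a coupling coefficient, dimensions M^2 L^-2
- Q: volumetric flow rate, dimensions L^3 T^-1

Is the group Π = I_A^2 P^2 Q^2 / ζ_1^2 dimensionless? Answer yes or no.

Sum the exponent of each base dimension across the product:
  M: 2·[I_A]_M + 2·[P]_M − 2·[ζ_1]_M + 2·[Q]_M = 2·(0) + 2·(1) − 2·(2) + 2·(0) = -2
  L: 2·[I_A]_L + 2·[P]_L − 2·[ζ_1]_L + 2·[Q]_L = 2·(4) + 2·(2) − 2·(-2) + 2·(3) = 22
  T: 2·[I_A]_T + 2·[P]_T − 2·[ζ_1]_T + 2·[Q]_T = 2·(0) + 2·(-3) − 2·(0) + 2·(-1) = -8
Net dimensions [M⁻² L²² T⁻⁸] ≠ [1] — not dimensionless.

no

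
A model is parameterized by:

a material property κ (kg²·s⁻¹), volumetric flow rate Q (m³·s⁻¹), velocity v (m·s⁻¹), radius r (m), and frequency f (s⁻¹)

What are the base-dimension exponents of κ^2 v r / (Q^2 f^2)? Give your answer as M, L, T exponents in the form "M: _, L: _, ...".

Collect each base-dimension exponent across the product:
  M: 2·(2) − 2·(0) + (0) + (0) − 2·(0) = 4
  L: 2·(0) − 2·(3) + (1) + (1) − 2·(0) = -4
  T: 2·(-1) − 2·(-1) + (-1) + (0) − 2·(-1) = 1
So the dimensions are [M⁴ L⁻⁴ T].

M: 4, L: -4, T: 1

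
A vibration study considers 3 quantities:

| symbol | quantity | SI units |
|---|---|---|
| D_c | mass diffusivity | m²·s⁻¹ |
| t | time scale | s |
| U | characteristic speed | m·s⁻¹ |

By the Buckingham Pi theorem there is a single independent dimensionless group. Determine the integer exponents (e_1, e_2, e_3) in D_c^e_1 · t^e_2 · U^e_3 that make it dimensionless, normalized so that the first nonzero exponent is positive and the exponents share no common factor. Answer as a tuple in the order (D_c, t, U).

L: e_1·(2) + e_2·(0) + e_3·(1) = 0
T: e_1·(-1) + e_2·(1) + e_3·(-1) = 0
Solving this homogeneous linear system for the smallest-integer solution (first nonzero entry positive) gives (1, -1, -2).

(1, -1, -2)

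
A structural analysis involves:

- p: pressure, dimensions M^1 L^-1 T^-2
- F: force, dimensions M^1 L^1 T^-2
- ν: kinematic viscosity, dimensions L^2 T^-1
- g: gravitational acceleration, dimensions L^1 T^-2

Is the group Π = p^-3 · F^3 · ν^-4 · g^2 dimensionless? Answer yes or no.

Sum the exponent of each base dimension across the product:
  M: −3·[p]_M + 3·[F]_M − 4·[ν]_M + 2·[g]_M = −3·(1) + 3·(1) − 4·(0) + 2·(0) = 0
  L: −3·[p]_L + 3·[F]_L − 4·[ν]_L + 2·[g]_L = −3·(-1) + 3·(1) − 4·(2) + 2·(1) = 0
  T: −3·[p]_T + 3·[F]_T − 4·[ν]_T + 2·[g]_T = −3·(-2) + 3·(-2) − 4·(-1) + 2·(-2) = 0
All base exponents vanish — dimensionless.

yes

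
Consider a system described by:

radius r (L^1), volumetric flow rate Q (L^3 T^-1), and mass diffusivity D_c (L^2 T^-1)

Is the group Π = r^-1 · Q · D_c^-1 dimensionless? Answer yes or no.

Sum the exponent of each base dimension across the product:
  M: −[r]_M + [Q]_M − [D_c]_M = −(0) + (0) − (0) = 0
  L: −[r]_L + [Q]_L − [D_c]_L = −(1) + (3) − (2) = 0
  T: −[r]_T + [Q]_T − [D_c]_T = −(0) + (-1) − (-1) = 0
  Θ: −[r]_Θ + [Q]_Θ − [D_c]_Θ = −(0) + (0) − (0) = 0
All base exponents vanish — dimensionless.

yes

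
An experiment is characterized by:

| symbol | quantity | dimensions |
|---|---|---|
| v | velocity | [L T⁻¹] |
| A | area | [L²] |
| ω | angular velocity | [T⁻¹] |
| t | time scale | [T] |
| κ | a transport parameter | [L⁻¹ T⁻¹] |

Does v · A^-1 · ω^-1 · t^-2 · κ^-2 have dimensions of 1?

Sum the exponent of each base dimension across the product:
  L: [v]_L − [A]_L − [ω]_L − 2·[t]_L − 2·[κ]_L = (1) − (2) − (0) − 2·(0) − 2·(-1) = 1
  T: [v]_T − [A]_T − [ω]_T − 2·[t]_T − 2·[κ]_T = (-1) − (0) − (-1) − 2·(1) − 2·(-1) = 0
Net dimensions [L] ≠ [1] — not dimensionless.

no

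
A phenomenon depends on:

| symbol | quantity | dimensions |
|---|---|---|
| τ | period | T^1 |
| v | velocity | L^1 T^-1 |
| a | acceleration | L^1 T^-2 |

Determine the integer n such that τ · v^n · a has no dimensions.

-1

Balance the L exponent: (1)·n from v, plus (0) + (1) = 1 from the rest, must sum to zero.
n + 1 = 0, so n = -1.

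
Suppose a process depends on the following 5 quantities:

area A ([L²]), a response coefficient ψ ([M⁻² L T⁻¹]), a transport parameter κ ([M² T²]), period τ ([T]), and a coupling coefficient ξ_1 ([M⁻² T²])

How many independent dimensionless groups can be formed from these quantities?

2

There are 5 variables and 3 base dimensions (M, L, T).
The dimension matrix has rank 3.
Independent dimensionless groups: 5 − 3 = 2.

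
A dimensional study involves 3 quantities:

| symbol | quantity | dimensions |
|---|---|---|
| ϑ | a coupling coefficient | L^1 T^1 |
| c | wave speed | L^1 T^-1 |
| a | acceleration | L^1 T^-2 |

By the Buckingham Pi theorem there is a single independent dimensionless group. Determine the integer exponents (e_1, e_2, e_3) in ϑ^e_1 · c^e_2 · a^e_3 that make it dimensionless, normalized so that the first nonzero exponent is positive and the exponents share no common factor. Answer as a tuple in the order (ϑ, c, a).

L: e_1·(1) + e_2·(1) + e_3·(1) = 0
T: e_1·(1) + e_2·(-1) + e_3·(-2) = 0
Solving this homogeneous linear system for the smallest-integer solution (first nonzero entry positive) gives (1, -3, 2).

(1, -3, 2)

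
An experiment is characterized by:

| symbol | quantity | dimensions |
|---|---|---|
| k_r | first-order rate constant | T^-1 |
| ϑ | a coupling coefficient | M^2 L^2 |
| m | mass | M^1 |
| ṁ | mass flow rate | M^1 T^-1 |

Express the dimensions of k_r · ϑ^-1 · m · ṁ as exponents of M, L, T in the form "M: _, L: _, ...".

M: 0, L: -2, T: -2

Collect each base-dimension exponent across the product:
  M: (0) − (2) + (1) + (1) = 0
  L: (0) − (2) + (0) + (0) = -2
  T: (-1) − (0) + (0) + (-1) = -2
So the dimensions are [L⁻² T⁻²].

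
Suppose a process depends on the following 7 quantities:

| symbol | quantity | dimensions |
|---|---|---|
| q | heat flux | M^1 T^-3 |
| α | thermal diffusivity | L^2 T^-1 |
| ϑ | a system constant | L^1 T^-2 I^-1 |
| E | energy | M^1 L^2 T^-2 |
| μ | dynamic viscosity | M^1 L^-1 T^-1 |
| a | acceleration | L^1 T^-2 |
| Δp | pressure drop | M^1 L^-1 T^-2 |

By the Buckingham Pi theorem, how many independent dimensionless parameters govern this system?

There are 7 variables and 4 base dimensions (M, L, T, I).
The dimension matrix has rank 4.
Independent dimensionless groups: 7 − 4 = 3.

3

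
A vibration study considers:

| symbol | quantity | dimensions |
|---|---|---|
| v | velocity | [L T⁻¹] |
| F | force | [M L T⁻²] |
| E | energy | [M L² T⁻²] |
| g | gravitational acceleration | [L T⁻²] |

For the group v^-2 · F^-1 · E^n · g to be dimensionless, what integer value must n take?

1

Balance the M exponent: (1)·n from E, plus −2·(0) − (1) + (0) = -1 from the rest, must sum to zero.
n − 1 = 0, so n = 1.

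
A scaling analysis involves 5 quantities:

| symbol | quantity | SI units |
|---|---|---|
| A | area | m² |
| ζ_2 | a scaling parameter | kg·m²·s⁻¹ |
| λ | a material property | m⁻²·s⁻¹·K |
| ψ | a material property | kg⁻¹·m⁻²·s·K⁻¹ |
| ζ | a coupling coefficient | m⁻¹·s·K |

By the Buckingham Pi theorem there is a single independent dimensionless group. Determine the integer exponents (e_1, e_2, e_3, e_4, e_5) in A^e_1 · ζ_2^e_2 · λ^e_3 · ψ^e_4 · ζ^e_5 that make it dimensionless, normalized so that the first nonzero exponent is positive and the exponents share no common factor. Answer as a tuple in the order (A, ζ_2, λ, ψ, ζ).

(3, 4, 2, 4, 2)

M: e_1·(0) + e_2·(1) + e_3·(0) + e_4·(-1) + e_5·(0) = 0
L: e_1·(2) + e_2·(2) + e_3·(-2) + e_4·(-2) + e_5·(-1) = 0
T: e_1·(0) + e_2·(-1) + e_3·(-1) + e_4·(1) + e_5·(1) = 0
Θ: e_1·(0) + e_2·(0) + e_3·(1) + e_4·(-1) + e_5·(1) = 0
Solving this homogeneous linear system for the smallest-integer solution (first nonzero entry positive) gives (3, 4, 2, 4, 2).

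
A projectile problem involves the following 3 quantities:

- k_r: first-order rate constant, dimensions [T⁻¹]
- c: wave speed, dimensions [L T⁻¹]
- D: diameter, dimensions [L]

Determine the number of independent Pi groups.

There are 3 variables and 2 base dimensions (L, T).
The dimension matrix has rank 2.
Independent dimensionless groups: 3 − 2 = 1.

1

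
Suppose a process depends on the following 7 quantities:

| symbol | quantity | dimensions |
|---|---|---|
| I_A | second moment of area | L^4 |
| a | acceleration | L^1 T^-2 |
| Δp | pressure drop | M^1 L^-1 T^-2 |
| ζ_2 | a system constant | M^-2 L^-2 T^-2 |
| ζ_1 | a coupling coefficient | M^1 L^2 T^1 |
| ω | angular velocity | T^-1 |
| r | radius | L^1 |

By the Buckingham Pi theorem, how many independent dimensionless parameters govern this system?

4

There are 7 variables and 3 base dimensions (M, L, T).
The dimension matrix has rank 3.
Independent dimensionless groups: 7 − 3 = 4.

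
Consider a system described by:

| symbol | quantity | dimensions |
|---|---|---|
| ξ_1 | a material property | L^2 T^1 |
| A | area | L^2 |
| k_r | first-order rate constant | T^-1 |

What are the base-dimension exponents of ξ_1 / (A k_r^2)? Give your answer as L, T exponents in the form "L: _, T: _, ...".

L: 0, T: 3

Collect each base-dimension exponent across the product:
  L: (2) − (2) − 2·(0) = 0
  T: (1) − (0) − 2·(-1) = 3
So the dimensions are [T³].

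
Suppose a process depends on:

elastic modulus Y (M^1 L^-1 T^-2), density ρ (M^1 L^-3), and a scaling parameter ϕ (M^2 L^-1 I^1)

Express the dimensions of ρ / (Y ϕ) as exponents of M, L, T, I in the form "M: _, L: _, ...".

Collect each base-dimension exponent across the product:
  M: −(1) + (1) − (2) = -2
  L: −(-1) + (-3) − (-1) = -1
  T: −(-2) + (0) − (0) = 2
  I: −(0) + (0) − (1) = -1
So the dimensions are [M⁻² L⁻¹ T² I⁻¹].

M: -2, L: -1, T: 2, I: -1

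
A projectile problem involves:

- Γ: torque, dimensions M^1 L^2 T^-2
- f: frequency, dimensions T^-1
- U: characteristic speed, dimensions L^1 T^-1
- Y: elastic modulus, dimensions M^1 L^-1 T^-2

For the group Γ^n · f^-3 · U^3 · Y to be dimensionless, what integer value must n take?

-1

Balance the M exponent: (1)·n from Γ, plus −3·(0) + 3·(0) + (1) = 1 from the rest, must sum to zero.
n + 1 = 0, so n = -1.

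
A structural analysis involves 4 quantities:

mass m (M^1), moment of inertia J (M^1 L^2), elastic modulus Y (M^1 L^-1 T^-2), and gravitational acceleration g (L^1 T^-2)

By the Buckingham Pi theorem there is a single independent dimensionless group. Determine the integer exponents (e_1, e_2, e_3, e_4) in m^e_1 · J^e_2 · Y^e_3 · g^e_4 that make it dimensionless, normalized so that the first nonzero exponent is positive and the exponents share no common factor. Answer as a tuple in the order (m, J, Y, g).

M: e_1·(1) + e_2·(1) + e_3·(1) + e_4·(0) = 0
L: e_1·(0) + e_2·(2) + e_3·(-1) + e_4·(1) = 0
T: e_1·(0) + e_2·(0) + e_3·(-2) + e_4·(-2) = 0
Solving this homogeneous linear system for the smallest-integer solution (first nonzero entry positive) gives (2, -1, -1, 1).

(2, -1, -1, 1)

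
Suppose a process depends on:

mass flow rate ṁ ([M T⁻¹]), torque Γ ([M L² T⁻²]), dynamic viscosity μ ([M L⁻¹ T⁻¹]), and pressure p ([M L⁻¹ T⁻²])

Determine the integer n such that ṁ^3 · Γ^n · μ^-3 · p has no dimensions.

Balance the M exponent: (1)·n from Γ, plus 3·(1) − 3·(1) + (1) = 1 from the rest, must sum to zero.
n + 1 = 0, so n = -1.

-1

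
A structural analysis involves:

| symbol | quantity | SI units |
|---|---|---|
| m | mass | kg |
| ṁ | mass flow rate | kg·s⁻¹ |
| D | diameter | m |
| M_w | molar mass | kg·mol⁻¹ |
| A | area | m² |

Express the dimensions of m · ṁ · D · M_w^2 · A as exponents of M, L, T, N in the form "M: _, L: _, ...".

M: 4, L: 3, T: -1, N: -2

Collect each base-dimension exponent across the product:
  M: (1) + (1) + (0) + 2·(1) + (0) = 4
  L: (0) + (0) + (1) + 2·(0) + (2) = 3
  T: (0) + (-1) + (0) + 2·(0) + (0) = -1
  N: (0) + (0) + (0) + 2·(-1) + (0) = -2
So the dimensions are [M⁴ L³ T⁻¹ N⁻²].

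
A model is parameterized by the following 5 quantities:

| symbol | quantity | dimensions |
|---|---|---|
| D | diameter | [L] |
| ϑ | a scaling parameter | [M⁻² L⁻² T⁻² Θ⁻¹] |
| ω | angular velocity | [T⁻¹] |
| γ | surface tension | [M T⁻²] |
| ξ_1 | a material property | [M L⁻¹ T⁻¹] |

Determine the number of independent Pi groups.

There are 5 variables and 4 base dimensions (M, L, T, Θ).
The dimension matrix has rank 4.
Independent dimensionless groups: 5 − 4 = 1.

1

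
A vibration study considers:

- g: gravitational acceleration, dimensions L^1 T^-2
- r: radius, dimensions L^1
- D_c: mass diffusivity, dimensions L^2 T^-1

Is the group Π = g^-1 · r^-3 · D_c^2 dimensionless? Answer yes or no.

yes

Sum the exponent of each base dimension across the product:
  M: −[g]_M − 3·[r]_M + 2·[D_c]_M = −(0) − 3·(0) + 2·(0) = 0
  L: −[g]_L − 3·[r]_L + 2·[D_c]_L = −(1) − 3·(1) + 2·(2) = 0
  T: −[g]_T − 3·[r]_T + 2·[D_c]_T = −(-2) − 3·(0) + 2·(-1) = 0
All base exponents vanish — dimensionless.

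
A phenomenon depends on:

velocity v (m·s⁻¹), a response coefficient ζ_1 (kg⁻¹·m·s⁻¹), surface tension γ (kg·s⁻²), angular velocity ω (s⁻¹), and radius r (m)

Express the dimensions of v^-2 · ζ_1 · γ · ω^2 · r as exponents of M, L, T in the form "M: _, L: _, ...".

Collect each base-dimension exponent across the product:
  M: −2·(0) + (-1) + (1) + 2·(0) + (0) = 0
  L: −2·(1) + (1) + (0) + 2·(0) + (1) = 0
  T: −2·(-1) + (-1) + (-2) + 2·(-1) + (0) = -3
So the dimensions are [T⁻³].

M: 0, L: 0, T: -3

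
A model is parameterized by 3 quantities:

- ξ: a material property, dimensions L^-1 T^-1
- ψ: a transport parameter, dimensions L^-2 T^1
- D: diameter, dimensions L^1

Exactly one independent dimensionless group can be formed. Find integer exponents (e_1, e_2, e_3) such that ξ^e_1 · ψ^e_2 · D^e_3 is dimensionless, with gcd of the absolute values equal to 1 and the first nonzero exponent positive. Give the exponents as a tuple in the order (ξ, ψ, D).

(1, 1, 3)

L: e_1·(-1) + e_2·(-2) + e_3·(1) = 0
T: e_1·(-1) + e_2·(1) + e_3·(0) = 0
Solving this homogeneous linear system for the smallest-integer solution (first nonzero entry positive) gives (1, 1, 3).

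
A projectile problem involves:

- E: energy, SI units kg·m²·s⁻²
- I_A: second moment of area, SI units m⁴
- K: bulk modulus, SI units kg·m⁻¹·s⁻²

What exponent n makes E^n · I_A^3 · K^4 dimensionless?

Balance the M exponent: (1)·n from E, plus 3·(0) + 4·(1) = 4 from the rest, must sum to zero.
n + 4 = 0, so n = -4.

-4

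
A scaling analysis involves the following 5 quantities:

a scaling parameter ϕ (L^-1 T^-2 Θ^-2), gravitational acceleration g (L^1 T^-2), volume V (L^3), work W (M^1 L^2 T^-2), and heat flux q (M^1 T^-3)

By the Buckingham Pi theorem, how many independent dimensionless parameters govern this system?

1

There are 5 variables and 4 base dimensions (M, L, T, Θ).
The dimension matrix has rank 4.
Independent dimensionless groups: 5 − 4 = 1.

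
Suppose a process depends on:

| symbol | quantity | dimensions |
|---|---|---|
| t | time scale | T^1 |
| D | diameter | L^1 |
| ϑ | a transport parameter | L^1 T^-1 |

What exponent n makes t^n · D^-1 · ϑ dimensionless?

1

Balance the T exponent: (1)·n from t, plus −(0) + (-1) = -1 from the rest, must sum to zero.
n − 1 = 0, so n = 1.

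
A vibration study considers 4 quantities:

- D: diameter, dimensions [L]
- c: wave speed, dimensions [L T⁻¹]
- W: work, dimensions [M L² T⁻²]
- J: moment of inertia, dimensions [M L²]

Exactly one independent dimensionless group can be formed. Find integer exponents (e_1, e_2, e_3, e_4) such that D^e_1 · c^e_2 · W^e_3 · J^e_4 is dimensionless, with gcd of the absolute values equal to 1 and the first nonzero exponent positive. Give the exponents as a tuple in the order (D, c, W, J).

M: e_1·(0) + e_2·(0) + e_3·(1) + e_4·(1) = 0
L: e_1·(1) + e_2·(1) + e_3·(2) + e_4·(2) = 0
T: e_1·(0) + e_2·(-1) + e_3·(-2) + e_4·(0) = 0
Solving this homogeneous linear system for the smallest-integer solution (first nonzero entry positive) gives (2, -2, 1, -1).

(2, -2, 1, -1)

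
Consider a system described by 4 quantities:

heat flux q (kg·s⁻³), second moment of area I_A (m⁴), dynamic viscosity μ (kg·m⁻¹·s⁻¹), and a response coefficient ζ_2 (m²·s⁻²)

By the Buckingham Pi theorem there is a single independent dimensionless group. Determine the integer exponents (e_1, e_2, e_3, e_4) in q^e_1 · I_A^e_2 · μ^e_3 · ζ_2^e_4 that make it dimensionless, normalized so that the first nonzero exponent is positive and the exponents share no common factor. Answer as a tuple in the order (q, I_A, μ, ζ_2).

(4, 1, -4, -4)

M: e_1·(1) + e_2·(0) + e_3·(1) + e_4·(0) = 0
L: e_1·(0) + e_2·(4) + e_3·(-1) + e_4·(2) = 0
T: e_1·(-3) + e_2·(0) + e_3·(-1) + e_4·(-2) = 0
Solving this homogeneous linear system for the smallest-integer solution (first nonzero entry positive) gives (4, 1, -4, -4).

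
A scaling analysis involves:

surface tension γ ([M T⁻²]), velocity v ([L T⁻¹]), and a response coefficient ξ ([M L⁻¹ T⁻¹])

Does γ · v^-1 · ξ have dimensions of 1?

Sum the exponent of each base dimension across the product:
  M: [γ]_M − [v]_M + [ξ]_M = (1) − (0) + (1) = 2
  L: [γ]_L − [v]_L + [ξ]_L = (0) − (1) + (-1) = -2
  T: [γ]_T − [v]_T + [ξ]_T = (-2) − (-1) + (-1) = -2
Net dimensions [M² L⁻² T⁻²] ≠ [1] — not dimensionless.

no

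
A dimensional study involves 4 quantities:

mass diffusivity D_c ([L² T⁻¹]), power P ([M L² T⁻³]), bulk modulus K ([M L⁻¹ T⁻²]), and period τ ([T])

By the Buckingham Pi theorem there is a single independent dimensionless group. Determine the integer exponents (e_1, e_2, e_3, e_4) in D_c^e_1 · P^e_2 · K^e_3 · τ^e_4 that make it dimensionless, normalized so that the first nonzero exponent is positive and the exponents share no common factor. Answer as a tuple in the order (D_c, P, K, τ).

(3, -2, 2, 1)

M: e_1·(0) + e_2·(1) + e_3·(1) + e_4·(0) = 0
L: e_1·(2) + e_2·(2) + e_3·(-1) + e_4·(0) = 0
T: e_1·(-1) + e_2·(-3) + e_3·(-2) + e_4·(1) = 0
Solving this homogeneous linear system for the smallest-integer solution (first nonzero entry positive) gives (3, -2, 2, 1).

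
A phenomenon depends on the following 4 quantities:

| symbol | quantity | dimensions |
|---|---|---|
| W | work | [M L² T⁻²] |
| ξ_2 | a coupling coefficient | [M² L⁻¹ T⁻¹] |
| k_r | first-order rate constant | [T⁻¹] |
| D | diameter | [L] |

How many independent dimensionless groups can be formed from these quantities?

1

There are 4 variables and 3 base dimensions (M, L, T).
The dimension matrix has rank 3.
Independent dimensionless groups: 4 − 3 = 1.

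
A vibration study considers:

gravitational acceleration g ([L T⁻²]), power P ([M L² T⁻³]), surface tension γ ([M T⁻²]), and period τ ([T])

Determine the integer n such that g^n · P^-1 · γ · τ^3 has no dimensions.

2

Balance the L exponent: (1)·n from g, plus −(2) + (0) + 3·(0) = -2 from the rest, must sum to zero.
n − 2 = 0, so n = 2.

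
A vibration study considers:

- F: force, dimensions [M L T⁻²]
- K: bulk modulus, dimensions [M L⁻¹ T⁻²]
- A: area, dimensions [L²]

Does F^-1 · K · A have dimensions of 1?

yes

Sum the exponent of each base dimension across the product:
  M: −[F]_M + [K]_M + [A]_M = −(1) + (1) + (0) = 0
  L: −[F]_L + [K]_L + [A]_L = −(1) + (-1) + (2) = 0
  T: −[F]_T + [K]_T + [A]_T = −(-2) + (-2) + (0) = 0
All base exponents vanish — dimensionless.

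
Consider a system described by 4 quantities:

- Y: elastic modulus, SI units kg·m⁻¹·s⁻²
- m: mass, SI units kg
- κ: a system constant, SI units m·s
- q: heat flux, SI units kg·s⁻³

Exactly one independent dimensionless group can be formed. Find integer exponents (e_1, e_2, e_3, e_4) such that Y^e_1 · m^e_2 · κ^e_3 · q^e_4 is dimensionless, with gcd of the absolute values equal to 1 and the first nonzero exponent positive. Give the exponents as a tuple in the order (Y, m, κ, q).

M: e_1·(1) + e_2·(1) + e_3·(0) + e_4·(1) = 0
L: e_1·(-1) + e_2·(0) + e_3·(1) + e_4·(0) = 0
T: e_1·(-2) + e_2·(0) + e_3·(1) + e_4·(-3) = 0
Solving this homogeneous linear system for the smallest-integer solution (first nonzero entry positive) gives (3, -2, 3, -1).

(3, -2, 3, -1)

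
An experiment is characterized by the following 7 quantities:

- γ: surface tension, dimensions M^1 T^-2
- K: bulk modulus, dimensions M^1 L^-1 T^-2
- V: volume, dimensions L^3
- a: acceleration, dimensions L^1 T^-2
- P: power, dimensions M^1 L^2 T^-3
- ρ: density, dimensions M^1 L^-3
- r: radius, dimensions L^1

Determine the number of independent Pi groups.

4

There are 7 variables and 3 base dimensions (M, L, T).
The dimension matrix has rank 3.
Independent dimensionless groups: 7 − 3 = 4.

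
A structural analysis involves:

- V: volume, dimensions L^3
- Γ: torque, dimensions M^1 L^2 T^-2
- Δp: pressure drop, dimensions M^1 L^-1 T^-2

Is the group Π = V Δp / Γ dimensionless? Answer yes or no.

yes

Sum the exponent of each base dimension across the product:
  M: [V]_M − [Γ]_M + [Δp]_M = (0) − (1) + (1) = 0
  L: [V]_L − [Γ]_L + [Δp]_L = (3) − (2) + (-1) = 0
  T: [V]_T − [Γ]_T + [Δp]_T = (0) − (-2) + (-2) = 0
All base exponents vanish — dimensionless.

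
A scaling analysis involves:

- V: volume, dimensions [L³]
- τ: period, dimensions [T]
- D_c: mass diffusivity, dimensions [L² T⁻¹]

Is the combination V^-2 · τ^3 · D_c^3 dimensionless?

yes

Sum the exponent of each base dimension across the product:
  M: −2·[V]_M + 3·[τ]_M + 3·[D_c]_M = −2·(0) + 3·(0) + 3·(0) = 0
  L: −2·[V]_L + 3·[τ]_L + 3·[D_c]_L = −2·(3) + 3·(0) + 3·(2) = 0
  T: −2·[V]_T + 3·[τ]_T + 3·[D_c]_T = −2·(0) + 3·(1) + 3·(-1) = 0
All base exponents vanish — dimensionless.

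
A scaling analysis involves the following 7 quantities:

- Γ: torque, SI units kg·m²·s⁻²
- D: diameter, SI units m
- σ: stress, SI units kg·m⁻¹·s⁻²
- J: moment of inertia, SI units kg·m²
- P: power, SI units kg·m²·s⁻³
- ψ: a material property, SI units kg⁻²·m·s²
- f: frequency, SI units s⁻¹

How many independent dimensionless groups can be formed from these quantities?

4

There are 7 variables and 3 base dimensions (M, L, T).
The dimension matrix has rank 3.
Independent dimensionless groups: 7 − 3 = 4.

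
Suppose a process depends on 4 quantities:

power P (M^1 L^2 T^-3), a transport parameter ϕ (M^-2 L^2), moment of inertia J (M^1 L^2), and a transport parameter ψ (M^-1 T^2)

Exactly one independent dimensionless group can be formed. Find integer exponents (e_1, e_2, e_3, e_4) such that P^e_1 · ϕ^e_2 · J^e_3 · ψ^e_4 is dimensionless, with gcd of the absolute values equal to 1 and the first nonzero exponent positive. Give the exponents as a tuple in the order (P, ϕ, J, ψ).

M: e_1·(1) + e_2·(-2) + e_3·(1) + e_4·(-1) = 0
L: e_1·(2) + e_2·(2) + e_3·(2) + e_4·(0) = 0
T: e_1·(-3) + e_2·(0) + e_3·(0) + e_4·(2) = 0
Solving this homogeneous linear system for the smallest-integer solution (first nonzero entry positive) gives (2, -1, -1, 3).

(2, -1, -1, 3)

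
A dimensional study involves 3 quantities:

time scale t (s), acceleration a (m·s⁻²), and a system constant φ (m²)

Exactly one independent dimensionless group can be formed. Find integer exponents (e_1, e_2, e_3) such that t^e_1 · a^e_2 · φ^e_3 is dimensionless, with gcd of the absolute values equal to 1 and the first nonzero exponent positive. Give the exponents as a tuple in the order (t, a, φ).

L: e_1·(0) + e_2·(1) + e_3·(2) = 0
T: e_1·(1) + e_2·(-2) + e_3·(0) = 0
Solving this homogeneous linear system for the smallest-integer solution (first nonzero entry positive) gives (4, 2, -1).

(4, 2, -1)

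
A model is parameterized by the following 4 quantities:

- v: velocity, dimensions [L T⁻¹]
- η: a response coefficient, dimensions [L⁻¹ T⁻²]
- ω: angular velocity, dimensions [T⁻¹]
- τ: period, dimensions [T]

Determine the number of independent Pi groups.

2

There are 4 variables and 2 base dimensions (L, T).
The dimension matrix has rank 2.
Independent dimensionless groups: 4 − 2 = 2.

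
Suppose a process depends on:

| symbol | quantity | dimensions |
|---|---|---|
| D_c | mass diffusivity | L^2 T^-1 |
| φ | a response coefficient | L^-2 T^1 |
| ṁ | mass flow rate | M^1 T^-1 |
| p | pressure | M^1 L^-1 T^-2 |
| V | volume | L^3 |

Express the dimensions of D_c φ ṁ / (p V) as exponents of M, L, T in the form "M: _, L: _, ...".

M: 0, L: -2, T: 1

Collect each base-dimension exponent across the product:
  M: (0) + (0) + (1) − (1) − (0) = 0
  L: (2) + (-2) + (0) − (-1) − (3) = -2
  T: (-1) + (1) + (-1) − (-2) − (0) = 1
So the dimensions are [L⁻² T].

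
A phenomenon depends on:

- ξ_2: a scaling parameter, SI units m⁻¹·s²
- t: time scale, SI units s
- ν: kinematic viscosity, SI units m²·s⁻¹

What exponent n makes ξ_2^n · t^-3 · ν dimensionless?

2

Balance the L exponent: (-1)·n from ξ_2, plus −3·(0) + (2) = 2 from the rest, must sum to zero.
−n + 2 = 0, so n = 2.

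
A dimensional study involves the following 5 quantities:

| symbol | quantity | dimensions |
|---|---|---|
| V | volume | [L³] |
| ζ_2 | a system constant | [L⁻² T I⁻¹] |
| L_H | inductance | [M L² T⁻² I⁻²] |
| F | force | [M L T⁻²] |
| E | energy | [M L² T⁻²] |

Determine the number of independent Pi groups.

There are 5 variables and 4 base dimensions (M, L, T, I).
The dimension matrix has rank 4.
Independent dimensionless groups: 5 − 4 = 1.

1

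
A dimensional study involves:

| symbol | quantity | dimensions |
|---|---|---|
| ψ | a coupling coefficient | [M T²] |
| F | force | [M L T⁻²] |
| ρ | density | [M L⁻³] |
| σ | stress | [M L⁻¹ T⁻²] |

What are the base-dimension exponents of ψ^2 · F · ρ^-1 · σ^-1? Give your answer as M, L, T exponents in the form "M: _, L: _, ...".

M: 1, L: 5, T: 4

Collect each base-dimension exponent across the product:
  M: 2·(1) + (1) − (1) − (1) = 1
  L: 2·(0) + (1) − (-3) − (-1) = 5
  T: 2·(2) + (-2) − (0) − (-2) = 4
So the dimensions are [M L⁵ T⁴].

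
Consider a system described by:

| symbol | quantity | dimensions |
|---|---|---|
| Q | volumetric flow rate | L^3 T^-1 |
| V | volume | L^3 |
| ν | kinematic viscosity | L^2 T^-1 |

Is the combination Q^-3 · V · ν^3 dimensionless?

yes

Sum the exponent of each base dimension across the product:
  L: −3·[Q]_L + [V]_L + 3·[ν]_L = −3·(3) + (3) + 3·(2) = 0
  T: −3·[Q]_T + [V]_T + 3·[ν]_T = −3·(-1) + (0) + 3·(-1) = 0
All base exponents vanish — dimensionless.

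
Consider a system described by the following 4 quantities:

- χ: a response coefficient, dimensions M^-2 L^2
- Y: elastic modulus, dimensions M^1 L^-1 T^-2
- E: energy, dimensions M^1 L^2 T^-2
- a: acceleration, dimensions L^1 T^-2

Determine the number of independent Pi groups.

There are 4 variables and 3 base dimensions (M, L, T).
The dimension matrix has rank 3.
Independent dimensionless groups: 4 − 3 = 1.

1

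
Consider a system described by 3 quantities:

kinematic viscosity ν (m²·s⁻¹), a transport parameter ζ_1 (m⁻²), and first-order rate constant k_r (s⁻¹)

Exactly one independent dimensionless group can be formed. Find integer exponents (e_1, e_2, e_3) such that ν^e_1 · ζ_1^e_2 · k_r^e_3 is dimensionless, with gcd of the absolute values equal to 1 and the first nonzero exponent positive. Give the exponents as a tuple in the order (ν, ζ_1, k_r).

L: e_1·(2) + e_2·(-2) + e_3·(0) = 0
T: e_1·(-1) + e_2·(0) + e_3·(-1) = 0
Solving this homogeneous linear system for the smallest-integer solution (first nonzero entry positive) gives (1, 1, -1).

(1, 1, -1)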